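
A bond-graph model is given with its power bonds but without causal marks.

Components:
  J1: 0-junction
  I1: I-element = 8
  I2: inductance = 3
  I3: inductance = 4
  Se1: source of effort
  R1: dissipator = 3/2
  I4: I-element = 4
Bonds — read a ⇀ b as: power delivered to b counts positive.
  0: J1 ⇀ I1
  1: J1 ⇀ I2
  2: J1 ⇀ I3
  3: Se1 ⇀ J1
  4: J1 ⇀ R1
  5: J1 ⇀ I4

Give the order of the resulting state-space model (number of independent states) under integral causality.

4  (I1, I2, I3, I4 all integral)

bond 3 stroke→J1  (source Se1 imposes e)
bond 0 stroke→I1  (0-jn J1 has e-setter on 3)
bond 1 stroke→I2  (common-e at J1 fixed by 3)
bond 2 stroke→I3  (common-e at J1 fixed by 3)
bond 4 stroke→R1  (common-e at J1 fixed by 3)
bond 5 stroke→I4  (common-e at J1 fixed by 3)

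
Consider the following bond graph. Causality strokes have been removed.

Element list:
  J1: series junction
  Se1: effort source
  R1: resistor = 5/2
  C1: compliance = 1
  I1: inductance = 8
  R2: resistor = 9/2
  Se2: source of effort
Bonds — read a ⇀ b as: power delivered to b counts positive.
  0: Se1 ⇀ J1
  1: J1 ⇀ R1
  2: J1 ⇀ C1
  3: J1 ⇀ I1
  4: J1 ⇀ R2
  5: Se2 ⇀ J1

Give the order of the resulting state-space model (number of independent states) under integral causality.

β0 stroke→J1  (Se1 fixes effort; stroke away)
β5 stroke→J1  (source Se2 imposes e)
β2 stroke→J1  (C1 outputs effort q/C1)
β3 stroke→I1  (I1: I, integral causality)
β1 stroke→J1  (J1: bond 3 brought flow, rest push out)
β4 stroke→J1  (J1 flow already set via bond 3)

2  (C1, I1 all integral)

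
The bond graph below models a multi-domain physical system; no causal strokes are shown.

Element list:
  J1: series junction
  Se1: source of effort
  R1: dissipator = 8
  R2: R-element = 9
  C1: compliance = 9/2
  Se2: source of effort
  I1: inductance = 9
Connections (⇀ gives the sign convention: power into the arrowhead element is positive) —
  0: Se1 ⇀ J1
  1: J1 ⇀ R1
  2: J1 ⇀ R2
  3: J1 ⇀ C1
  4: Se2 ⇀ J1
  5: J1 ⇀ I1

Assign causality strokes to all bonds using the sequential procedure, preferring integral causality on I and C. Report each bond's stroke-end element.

b0 stroke at J1  (Se1 fixes effort; stroke away)
b4 stroke at J1  (Se2 (Se) sets effort on bond)
b3 stroke at J1  (prefer integral on C1)
b5 stroke at I1  (I1 integral (f out))
b1 stroke at J1  (J1 flow already set via bond 5)
b2 stroke at J1  (common-f at J1 fixed by 5)

β0 →J1
β1 →J1
β2 →J1
β3 →J1
β4 →J1
β5 →I1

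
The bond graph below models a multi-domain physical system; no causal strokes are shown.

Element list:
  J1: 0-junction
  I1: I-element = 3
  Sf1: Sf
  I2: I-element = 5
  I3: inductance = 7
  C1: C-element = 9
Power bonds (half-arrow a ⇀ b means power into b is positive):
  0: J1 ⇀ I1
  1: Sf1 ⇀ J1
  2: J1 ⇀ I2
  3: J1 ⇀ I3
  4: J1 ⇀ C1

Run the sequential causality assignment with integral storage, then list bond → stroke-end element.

bond 1 |Sf1  (Sf1 (Sf) sets flow on bond)
bond 0 |I1  (I1: I, integral causality)
bond 2 |I2  (I2 outputs flow p/I2)
bond 3 |I3  (I3: I, integral causality)
bond 4 |J1  (J1: last free bond brings effort in)

β0 |I1
β1 |Sf1
β2 |I2
β3 |I3
β4 |J1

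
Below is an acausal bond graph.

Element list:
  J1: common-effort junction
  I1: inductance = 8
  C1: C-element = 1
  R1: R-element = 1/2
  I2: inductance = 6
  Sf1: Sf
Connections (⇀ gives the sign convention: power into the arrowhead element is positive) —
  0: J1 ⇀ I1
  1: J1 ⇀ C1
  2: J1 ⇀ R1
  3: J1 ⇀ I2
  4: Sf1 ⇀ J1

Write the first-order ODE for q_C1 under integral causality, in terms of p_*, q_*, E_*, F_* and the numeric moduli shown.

dq_C1/dt = F_Sf1 - p_I1/8 - p_I2/6 - 2*q_C1

β4 stroke→Sf1  (Sf1 (Sf) sets flow on bond)
β0 stroke→I1  (I1 integral (f out))
β1 stroke→J1  (C1 integral (e out))
β2 stroke→R1  (J1: bond 1 brought effort, rest push out)
β3 stroke→I2  (J1 effort already set via bond 1)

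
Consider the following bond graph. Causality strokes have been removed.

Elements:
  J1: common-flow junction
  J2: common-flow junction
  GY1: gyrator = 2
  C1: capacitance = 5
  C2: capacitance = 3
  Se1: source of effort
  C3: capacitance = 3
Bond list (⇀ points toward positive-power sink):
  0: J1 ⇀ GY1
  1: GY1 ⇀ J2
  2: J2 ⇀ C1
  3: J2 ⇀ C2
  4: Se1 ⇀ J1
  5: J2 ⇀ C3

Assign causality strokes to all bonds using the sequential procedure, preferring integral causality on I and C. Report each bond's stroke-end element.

#4 stroke at J1  (Se1 fixes effort; stroke away)
#0 stroke at GY1  (only one flow-in slot at J1)
#1 stroke at GY1  (GY GY1: same side as bond 0)
#2 stroke at J2  (common-f at J2 fixed by 1)
#3 stroke at J2  (J2 flow already set via bond 1)
#5 stroke at J2  (1-jn J2 has f-setter on 1)

β0 |GY1
β1 |GY1
β2 |J2
β3 |J2
β4 |J1
β5 |J2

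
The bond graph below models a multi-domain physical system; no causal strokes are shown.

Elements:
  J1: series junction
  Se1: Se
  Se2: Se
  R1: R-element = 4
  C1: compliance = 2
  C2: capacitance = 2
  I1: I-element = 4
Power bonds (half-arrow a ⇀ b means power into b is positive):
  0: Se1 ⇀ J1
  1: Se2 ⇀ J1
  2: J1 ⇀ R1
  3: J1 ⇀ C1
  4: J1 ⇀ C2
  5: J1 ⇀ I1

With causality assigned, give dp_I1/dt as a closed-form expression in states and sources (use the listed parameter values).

dp_I1/dt = E_Se1 + E_Se2 - p_I1 - q_C1/2 - q_C2/2

bond 0 →J1  (Se1: effort source, stroke at far end)
bond 1 →J1  (Se2 fixes effort; stroke away)
bond 3 →J1  (C1 integral (e out))
bond 4 →J1  (C2: C, integral causality)
bond 5 →I1  (I1 integral (f out))
bond 2 →J1  (common-f at J1 fixed by 5)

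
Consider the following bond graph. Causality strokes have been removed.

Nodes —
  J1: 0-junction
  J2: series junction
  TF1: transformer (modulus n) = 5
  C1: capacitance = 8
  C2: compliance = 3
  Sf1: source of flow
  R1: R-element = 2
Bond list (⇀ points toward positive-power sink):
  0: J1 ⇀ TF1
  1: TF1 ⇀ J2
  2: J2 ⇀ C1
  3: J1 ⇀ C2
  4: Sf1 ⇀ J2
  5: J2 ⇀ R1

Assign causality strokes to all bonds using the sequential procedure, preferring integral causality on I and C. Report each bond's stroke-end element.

bond 0 stroke at TF1
bond 1 stroke at J2
bond 2 stroke at J2
bond 3 stroke at J1
bond 4 stroke at Sf1
bond 5 stroke at J2

b4 →Sf1  (Sf1: flow source, stroke at near end)
b1 →J2  (J2 flow already set via bond 4)
b2 →J2  (1-jn J2 has f-setter on 4)
b5 →J2  (J2 flow already set via bond 4)
b0 →TF1  (TF1 one-in-one-out from 1)
b3 →J1  (only one effort-in slot at J1)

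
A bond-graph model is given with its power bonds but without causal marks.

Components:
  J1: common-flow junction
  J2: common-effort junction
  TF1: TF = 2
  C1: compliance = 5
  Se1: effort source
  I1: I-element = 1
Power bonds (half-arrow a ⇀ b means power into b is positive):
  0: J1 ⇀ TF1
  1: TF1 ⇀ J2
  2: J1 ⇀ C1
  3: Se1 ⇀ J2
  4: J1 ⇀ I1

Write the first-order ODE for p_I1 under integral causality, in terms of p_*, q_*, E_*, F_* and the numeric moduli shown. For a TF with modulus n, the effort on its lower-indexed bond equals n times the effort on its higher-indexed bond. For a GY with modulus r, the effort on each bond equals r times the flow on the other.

dp_I1/dt = -2*E_Se1 - q_C1/5

bond 3 |J2  (Se1 fixes effort; stroke away)
bond 1 |TF1  (J2: bond 3 brought effort, rest push out)
bond 0 |J1  (through TF1, causality passes straight; one stroke at TF1)
bond 2 |J1  (C1 integral (e out))
bond 4 |I1  (J1 needs exactly one f-in)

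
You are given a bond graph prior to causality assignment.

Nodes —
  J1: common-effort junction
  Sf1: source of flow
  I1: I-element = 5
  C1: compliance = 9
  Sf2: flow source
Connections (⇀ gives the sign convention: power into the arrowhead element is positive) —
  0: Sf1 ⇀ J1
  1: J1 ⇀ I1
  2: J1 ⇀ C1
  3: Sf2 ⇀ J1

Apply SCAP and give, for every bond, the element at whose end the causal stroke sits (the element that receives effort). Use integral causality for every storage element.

β0 stroke at Sf1  (source Sf1 imposes f)
β3 stroke at Sf2  (Sf2 fixes flow; stroke at Sf2)
β1 stroke at I1  (prefer integral on I1)
β2 stroke at J1  (J1 needs exactly one e-in)

#0 |Sf1
#1 |I1
#2 |J1
#3 |Sf2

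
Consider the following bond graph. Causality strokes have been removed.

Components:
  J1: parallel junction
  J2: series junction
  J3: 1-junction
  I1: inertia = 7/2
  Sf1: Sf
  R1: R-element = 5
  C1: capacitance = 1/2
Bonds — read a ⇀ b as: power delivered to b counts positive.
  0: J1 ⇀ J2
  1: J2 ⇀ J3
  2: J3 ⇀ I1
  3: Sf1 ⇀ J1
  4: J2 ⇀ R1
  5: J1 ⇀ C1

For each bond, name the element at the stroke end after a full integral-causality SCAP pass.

#0 stroke→J2
#1 stroke→J3
#2 stroke→I1
#3 stroke→Sf1
#4 stroke→J2
#5 stroke→J1

β3 →Sf1  (Sf1 fixes flow; stroke at Sf1)
β2 →I1  (I1: I, integral causality)
β1 →J3  (J3: bond 2 brought flow, rest push out)
β0 →J2  (J2 flow already set via bond 1)
β4 →J2  (J2: bond 1 brought flow, rest push out)
β5 →J1  (only one effort-in slot at J1)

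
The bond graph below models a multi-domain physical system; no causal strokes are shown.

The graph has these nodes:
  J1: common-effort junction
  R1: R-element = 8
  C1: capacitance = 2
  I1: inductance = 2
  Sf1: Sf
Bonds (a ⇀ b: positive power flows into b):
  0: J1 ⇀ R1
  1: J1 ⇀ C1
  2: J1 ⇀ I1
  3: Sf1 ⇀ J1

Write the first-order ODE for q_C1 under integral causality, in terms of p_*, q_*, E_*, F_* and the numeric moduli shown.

β3 stroke at Sf1  (Sf1 (Sf) sets flow on bond)
β1 stroke at J1  (prefer integral on C1)
β0 stroke at R1  (J1 effort already set via bond 1)
β2 stroke at I1  (J1: bond 1 brought effort, rest push out)

dq_C1/dt = F_Sf1 - p_I1/2 - q_C1/16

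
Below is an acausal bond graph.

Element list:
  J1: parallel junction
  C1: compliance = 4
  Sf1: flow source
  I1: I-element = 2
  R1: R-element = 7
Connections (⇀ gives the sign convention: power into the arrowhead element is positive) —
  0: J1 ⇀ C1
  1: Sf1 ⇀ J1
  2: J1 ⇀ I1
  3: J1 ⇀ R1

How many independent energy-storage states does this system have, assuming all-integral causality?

2  (C1, I1 all integral)

β1 stroke at Sf1  (Sf1 (Sf) sets flow on bond)
β0 stroke at J1  (prefer integral on C1)
β2 stroke at I1  (common-e at J1 fixed by 0)
β3 stroke at R1  (0-jn J1 has e-setter on 0)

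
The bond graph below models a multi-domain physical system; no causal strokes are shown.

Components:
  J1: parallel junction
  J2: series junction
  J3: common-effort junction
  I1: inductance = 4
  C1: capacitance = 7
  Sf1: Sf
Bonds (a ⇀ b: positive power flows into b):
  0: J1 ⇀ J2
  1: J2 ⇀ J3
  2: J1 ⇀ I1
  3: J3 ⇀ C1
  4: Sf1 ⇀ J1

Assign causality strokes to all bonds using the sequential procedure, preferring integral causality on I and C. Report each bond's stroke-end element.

#4 →Sf1  (Sf1: flow source, stroke at near end)
#2 →I1  (I1 outputs flow p/I1)
#0 →J1  (J1: last free bond brings effort in)
#1 →J2  (J2: bond 0 brought flow, rest push out)
#3 →J3  (closing 0-jn rule on J3)

β0 stroke→J1
β1 stroke→J2
β2 stroke→I1
β3 stroke→J3
β4 stroke→Sf1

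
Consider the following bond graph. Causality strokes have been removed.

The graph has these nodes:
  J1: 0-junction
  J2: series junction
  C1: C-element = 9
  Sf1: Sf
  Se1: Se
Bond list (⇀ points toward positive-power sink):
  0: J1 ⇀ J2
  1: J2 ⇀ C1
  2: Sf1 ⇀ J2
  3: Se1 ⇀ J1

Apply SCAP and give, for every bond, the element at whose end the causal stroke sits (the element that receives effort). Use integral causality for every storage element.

β0 stroke at J2
β1 stroke at J2
β2 stroke at Sf1
β3 stroke at J1

β2 stroke at Sf1  (Sf1 fixes flow; stroke at Sf1)
β3 stroke at J1  (Se1 (Se) sets effort on bond)
β0 stroke at J2  (J1: bond 3 brought effort, rest push out)
β1 stroke at J2  (J2 flow already set via bond 2)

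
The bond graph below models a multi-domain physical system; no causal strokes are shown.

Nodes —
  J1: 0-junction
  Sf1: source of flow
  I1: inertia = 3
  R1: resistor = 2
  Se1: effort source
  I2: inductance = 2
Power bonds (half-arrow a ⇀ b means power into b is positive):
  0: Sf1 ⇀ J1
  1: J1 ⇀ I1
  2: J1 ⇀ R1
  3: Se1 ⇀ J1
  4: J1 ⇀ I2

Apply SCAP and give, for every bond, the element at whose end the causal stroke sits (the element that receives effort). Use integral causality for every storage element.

#0 stroke→Sf1  (Sf1: flow source, stroke at near end)
#3 stroke→J1  (Se1 fixes effort; stroke away)
#1 stroke→I1  (0-jn J1 has e-setter on 3)
#2 stroke→R1  (J1: bond 3 brought effort, rest push out)
#4 stroke→I2  (J1 effort already set via bond 3)

β0 |Sf1
β1 |I1
β2 |R1
β3 |J1
β4 |I2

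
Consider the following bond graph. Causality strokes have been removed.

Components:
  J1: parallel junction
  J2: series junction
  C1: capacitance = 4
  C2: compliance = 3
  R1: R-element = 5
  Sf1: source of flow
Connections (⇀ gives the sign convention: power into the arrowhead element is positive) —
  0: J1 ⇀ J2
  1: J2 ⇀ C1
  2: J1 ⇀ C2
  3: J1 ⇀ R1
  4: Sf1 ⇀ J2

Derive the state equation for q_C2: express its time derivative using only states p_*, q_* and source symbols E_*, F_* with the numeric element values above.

#4 |Sf1  (Sf1: flow source, stroke at near end)
#0 |J2  (J2: bond 4 brought flow, rest push out)
#1 |J2  (J2: bond 4 brought flow, rest push out)
#2 |J1  (prefer integral on C2)
#3 |R1  (J1 effort already set via bond 2)

dq_C2/dt = -F_Sf1 - q_C2/15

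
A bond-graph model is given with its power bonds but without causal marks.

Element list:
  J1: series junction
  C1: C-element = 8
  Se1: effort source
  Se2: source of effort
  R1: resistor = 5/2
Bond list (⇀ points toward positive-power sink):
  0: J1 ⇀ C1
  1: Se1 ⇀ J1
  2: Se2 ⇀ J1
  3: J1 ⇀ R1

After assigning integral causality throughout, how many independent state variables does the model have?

1  (C1 all integral)

#1 |J1  (Se1: effort source, stroke at far end)
#2 |J1  (Se2 fixes effort; stroke away)
#0 |J1  (C1 outputs effort q/C1)
#3 |R1  (J1: last free bond brings flow in)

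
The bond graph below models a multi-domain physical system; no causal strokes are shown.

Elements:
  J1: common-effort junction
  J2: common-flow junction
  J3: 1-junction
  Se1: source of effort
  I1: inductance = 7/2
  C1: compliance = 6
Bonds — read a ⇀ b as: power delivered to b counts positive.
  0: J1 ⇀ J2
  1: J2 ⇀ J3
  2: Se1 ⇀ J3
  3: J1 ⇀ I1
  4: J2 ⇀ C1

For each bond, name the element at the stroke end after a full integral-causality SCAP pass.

β2 stroke at J3  (source Se1 imposes e)
β1 stroke at J2  (J3 needs exactly one f-in)
β3 stroke at I1  (I1 integral (f out))
β0 stroke at J1  (J1 needs exactly one e-in)
β4 stroke at J2  (J2: bond 0 brought flow, rest push out)

β0 →J1
β1 →J2
β2 →J3
β3 →I1
β4 →J2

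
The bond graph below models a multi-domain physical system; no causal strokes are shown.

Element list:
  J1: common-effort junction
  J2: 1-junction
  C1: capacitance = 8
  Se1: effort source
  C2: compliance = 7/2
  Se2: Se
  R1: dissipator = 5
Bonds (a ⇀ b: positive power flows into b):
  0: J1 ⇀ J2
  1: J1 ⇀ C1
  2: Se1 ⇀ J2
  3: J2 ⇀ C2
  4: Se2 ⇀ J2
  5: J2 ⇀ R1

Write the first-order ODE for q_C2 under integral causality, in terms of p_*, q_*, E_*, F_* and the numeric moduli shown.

#2 stroke→J2  (Se1 (Se) sets effort on bond)
#4 stroke→J2  (Se2 (Se) sets effort on bond)
#1 stroke→J1  (C1 integral (e out))
#0 stroke→J2  (J1 effort already set via bond 1)
#3 stroke→J2  (C2 outputs effort q/C2)
#5 stroke→R1  (J2 needs exactly one f-in)

dq_C2/dt = E_Se1/5 + E_Se2/5 + q_C1/40 - 2*q_C2/35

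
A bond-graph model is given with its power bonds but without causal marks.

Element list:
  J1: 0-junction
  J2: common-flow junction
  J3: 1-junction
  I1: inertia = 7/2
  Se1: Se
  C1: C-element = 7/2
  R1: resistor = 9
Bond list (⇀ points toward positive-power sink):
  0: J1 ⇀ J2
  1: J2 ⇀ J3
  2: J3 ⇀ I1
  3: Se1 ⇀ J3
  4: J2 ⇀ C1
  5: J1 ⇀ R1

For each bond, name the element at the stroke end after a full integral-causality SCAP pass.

β3 stroke at J3  (Se1 (Se) sets effort on bond)
β2 stroke at I1  (I1 outputs flow p/I1)
β1 stroke at J3  (J3: bond 2 brought flow, rest push out)
β0 stroke at J2  (common-f at J2 fixed by 1)
β4 stroke at J2  (J2: bond 1 brought flow, rest push out)
β5 stroke at J1  (closing 0-jn rule on J1)

β0 stroke at J2
β1 stroke at J3
β2 stroke at I1
β3 stroke at J3
β4 stroke at J2
β5 stroke at J1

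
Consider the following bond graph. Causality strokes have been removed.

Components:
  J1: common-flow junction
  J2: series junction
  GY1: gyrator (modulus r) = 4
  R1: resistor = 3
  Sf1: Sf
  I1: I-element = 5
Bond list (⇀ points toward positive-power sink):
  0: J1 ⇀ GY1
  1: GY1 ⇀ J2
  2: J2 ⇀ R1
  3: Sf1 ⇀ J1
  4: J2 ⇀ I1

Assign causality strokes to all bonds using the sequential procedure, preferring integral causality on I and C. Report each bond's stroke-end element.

bond 0 →J1
bond 1 →J2
bond 2 →J2
bond 3 →Sf1
bond 4 →I1

#3 stroke→Sf1  (Sf1: flow source, stroke at near end)
#0 stroke→J1  (J1: bond 3 brought flow, rest push out)
#1 stroke→J2  (GY1: gyrator matches bond 0)
#4 stroke→I1  (prefer integral on I1)
#2 stroke→J2  (J2: bond 4 brought flow, rest push out)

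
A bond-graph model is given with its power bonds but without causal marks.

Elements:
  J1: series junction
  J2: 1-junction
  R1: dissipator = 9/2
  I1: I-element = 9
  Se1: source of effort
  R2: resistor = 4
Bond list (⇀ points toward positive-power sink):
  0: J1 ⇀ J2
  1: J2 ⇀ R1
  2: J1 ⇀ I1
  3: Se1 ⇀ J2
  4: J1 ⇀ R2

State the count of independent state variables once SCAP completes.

b3 →J2  (Se1: effort source, stroke at far end)
b2 →I1  (I1: I, integral causality)
b0 →J1  (J1 flow already set via bond 2)
b4 →J1  (J1 flow already set via bond 2)
b1 →J2  (common-f at J2 fixed by 0)

1  (I1 all integral)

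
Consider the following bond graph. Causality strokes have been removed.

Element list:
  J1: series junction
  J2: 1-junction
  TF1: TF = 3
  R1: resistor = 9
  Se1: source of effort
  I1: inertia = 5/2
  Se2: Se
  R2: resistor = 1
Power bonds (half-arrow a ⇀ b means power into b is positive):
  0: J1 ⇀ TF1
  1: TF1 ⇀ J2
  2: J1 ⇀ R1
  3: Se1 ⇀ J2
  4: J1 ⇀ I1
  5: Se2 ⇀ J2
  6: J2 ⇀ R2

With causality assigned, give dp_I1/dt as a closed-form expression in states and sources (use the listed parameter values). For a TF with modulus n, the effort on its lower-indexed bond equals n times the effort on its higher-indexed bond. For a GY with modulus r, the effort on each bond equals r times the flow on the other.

dp_I1/dt = 3*E_Se1 + 3*E_Se2 - 36*p_I1/5

#3 |J2  (source Se1 imposes e)
#5 |J2  (Se2 (Se) sets effort on bond)
#4 |I1  (I1: I, integral causality)
#0 |J1  (J1 flow already set via bond 4)
#2 |J1  (J1 flow already set via bond 4)
#1 |TF1  (TF1: transformer flips bond 0)
#6 |J2  (J2 flow already set via bond 1)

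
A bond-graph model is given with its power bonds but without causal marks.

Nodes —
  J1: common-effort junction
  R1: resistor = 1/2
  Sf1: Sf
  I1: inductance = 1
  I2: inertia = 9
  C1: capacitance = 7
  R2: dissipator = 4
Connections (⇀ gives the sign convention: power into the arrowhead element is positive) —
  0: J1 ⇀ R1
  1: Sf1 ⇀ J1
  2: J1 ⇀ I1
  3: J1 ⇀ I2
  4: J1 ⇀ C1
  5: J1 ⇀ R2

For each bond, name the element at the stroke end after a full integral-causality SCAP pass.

b0 stroke→R1
b1 stroke→Sf1
b2 stroke→I1
b3 stroke→I2
b4 stroke→J1
b5 stroke→R2

b1 stroke at Sf1  (Sf1: flow source, stroke at near end)
b2 stroke at I1  (I1 outputs flow p/I1)
b3 stroke at I2  (I2: I, integral causality)
b4 stroke at J1  (C1 outputs effort q/C1)
b0 stroke at R1  (J1: bond 4 brought effort, rest push out)
b5 stroke at R2  (common-e at J1 fixed by 4)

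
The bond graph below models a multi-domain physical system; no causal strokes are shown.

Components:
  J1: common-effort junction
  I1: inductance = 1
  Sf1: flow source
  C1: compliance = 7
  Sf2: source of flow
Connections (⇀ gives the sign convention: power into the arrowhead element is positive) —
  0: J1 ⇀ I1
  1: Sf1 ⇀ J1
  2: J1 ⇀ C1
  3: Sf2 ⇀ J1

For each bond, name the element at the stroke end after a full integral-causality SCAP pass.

β1 stroke at Sf1  (source Sf1 imposes f)
β3 stroke at Sf2  (Sf2: flow source, stroke at near end)
β0 stroke at I1  (prefer integral on I1)
β2 stroke at J1  (J1 needs exactly one e-in)

#0 |I1
#1 |Sf1
#2 |J1
#3 |Sf2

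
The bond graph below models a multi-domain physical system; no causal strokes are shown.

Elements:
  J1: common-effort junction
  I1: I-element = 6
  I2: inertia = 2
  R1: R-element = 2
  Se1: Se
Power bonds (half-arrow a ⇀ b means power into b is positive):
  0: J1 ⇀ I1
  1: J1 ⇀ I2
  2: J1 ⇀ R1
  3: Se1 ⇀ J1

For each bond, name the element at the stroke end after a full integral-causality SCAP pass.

#3 |J1  (Se1 fixes effort; stroke away)
#0 |I1  (J1: bond 3 brought effort, rest push out)
#1 |I2  (0-jn J1 has e-setter on 3)
#2 |R1  (J1 effort already set via bond 3)

b0 stroke at I1
b1 stroke at I2
b2 stroke at R1
b3 stroke at J1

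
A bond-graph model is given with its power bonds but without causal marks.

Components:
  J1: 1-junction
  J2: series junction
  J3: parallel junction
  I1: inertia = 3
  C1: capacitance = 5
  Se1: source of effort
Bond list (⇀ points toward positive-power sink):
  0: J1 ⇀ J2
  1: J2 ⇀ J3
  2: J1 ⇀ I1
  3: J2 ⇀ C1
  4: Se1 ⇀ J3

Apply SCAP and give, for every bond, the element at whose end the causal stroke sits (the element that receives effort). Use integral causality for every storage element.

#4 stroke at J3  (Se1 fixes effort; stroke away)
#1 stroke at J2  (J3 effort already set via bond 4)
#2 stroke at I1  (I1: I, integral causality)
#0 stroke at J1  (J1 flow already set via bond 2)
#3 stroke at J2  (J2: bond 0 brought flow, rest push out)

β0 |J1
β1 |J2
β2 |I1
β3 |J2
β4 |J3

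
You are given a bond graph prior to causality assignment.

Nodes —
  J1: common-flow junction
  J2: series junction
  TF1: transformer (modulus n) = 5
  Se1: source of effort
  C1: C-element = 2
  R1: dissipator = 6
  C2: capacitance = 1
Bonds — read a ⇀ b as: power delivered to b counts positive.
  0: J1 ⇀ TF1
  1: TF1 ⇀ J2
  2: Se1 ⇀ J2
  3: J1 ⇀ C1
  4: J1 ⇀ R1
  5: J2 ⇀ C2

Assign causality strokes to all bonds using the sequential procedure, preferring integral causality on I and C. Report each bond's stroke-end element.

#2 |J2  (Se1 (Se) sets effort on bond)
#3 |J1  (prefer integral on C1)
#5 |J2  (C2 integral (e out))
#1 |TF1  (closing 1-jn rule on J2)
#0 |J1  (TF1 one-in-one-out from 1)
#4 |R1  (only one flow-in slot at J1)

bond 0 →J1
bond 1 →TF1
bond 2 →J2
bond 3 →J1
bond 4 →R1
bond 5 →J2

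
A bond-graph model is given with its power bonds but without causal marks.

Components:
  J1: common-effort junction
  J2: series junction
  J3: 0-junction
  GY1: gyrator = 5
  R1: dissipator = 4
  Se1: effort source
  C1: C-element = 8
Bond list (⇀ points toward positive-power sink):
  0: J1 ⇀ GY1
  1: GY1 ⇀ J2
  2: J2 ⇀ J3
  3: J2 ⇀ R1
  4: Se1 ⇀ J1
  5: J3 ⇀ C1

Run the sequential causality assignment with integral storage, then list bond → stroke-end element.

bond 0 →GY1
bond 1 →GY1
bond 2 →J2
bond 3 →J2
bond 4 →J1
bond 5 →J3

#4 →J1  (Se1: effort source, stroke at far end)
#0 →GY1  (0-jn J1 has e-setter on 4)
#1 →GY1  (GY1 both-in/both-out from 0)
#2 →J2  (1-jn J2 has f-setter on 1)
#3 →J2  (common-f at J2 fixed by 1)
#5 →J3  (only one effort-in slot at J3)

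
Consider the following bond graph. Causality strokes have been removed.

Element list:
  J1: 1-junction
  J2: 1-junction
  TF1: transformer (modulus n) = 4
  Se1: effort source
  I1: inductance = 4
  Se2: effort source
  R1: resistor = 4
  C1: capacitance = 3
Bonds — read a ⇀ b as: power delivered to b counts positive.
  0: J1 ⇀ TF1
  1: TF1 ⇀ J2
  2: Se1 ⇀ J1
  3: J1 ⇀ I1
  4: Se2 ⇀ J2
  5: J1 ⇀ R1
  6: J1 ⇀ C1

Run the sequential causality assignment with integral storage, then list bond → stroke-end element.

#2 stroke→J1  (Se1 fixes effort; stroke away)
#4 stroke→J2  (Se2: effort source, stroke at far end)
#1 stroke→TF1  (J2: last free bond brings flow in)
#0 stroke→J1  (through TF1, causality passes straight; one stroke at TF1)
#3 stroke→I1  (I1: I, integral causality)
#5 stroke→J1  (J1: bond 3 brought flow, rest push out)
#6 stroke→J1  (J1 flow already set via bond 3)

β0 stroke→J1
β1 stroke→TF1
β2 stroke→J1
β3 stroke→I1
β4 stroke→J2
β5 stroke→J1
β6 stroke→J1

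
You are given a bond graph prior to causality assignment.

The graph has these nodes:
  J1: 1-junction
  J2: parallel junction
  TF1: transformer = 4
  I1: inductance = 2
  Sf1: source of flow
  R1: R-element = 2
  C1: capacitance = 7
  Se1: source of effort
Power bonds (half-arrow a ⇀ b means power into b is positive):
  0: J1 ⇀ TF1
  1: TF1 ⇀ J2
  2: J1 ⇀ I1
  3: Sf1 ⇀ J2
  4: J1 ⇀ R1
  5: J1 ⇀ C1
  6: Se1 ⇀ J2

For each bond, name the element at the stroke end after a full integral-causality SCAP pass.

b3 stroke→Sf1  (Sf1 (Sf) sets flow on bond)
b6 stroke→J2  (Se1 fixes effort; stroke away)
b1 stroke→TF1  (0-jn J2 has e-setter on 6)
b0 stroke→J1  (TF TF1: opposite of bond 1)
b2 stroke→I1  (prefer integral on I1)
b4 stroke→J1  (common-f at J1 fixed by 2)
b5 stroke→J1  (J1 flow already set via bond 2)

β0 stroke→J1
β1 stroke→TF1
β2 stroke→I1
β3 stroke→Sf1
β4 stroke→J1
β5 stroke→J1
β6 stroke→J2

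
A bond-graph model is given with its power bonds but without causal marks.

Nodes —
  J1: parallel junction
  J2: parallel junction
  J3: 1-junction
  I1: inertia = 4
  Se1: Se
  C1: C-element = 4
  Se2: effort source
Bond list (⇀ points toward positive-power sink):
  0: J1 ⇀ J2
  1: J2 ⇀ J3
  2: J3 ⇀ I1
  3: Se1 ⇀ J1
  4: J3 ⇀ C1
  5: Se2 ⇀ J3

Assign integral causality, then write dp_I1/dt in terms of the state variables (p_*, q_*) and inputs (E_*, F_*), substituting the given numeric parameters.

dp_I1/dt = E_Se1 + E_Se2 - q_C1/4

bond 3 stroke→J1  (Se1: effort source, stroke at far end)
bond 5 stroke→J3  (Se2 fixes effort; stroke away)
bond 0 stroke→J2  (J1: bond 3 brought effort, rest push out)
bond 1 stroke→J3  (J2 effort already set via bond 0)
bond 2 stroke→I1  (I1: I, integral causality)
bond 4 stroke→J3  (common-f at J3 fixed by 2)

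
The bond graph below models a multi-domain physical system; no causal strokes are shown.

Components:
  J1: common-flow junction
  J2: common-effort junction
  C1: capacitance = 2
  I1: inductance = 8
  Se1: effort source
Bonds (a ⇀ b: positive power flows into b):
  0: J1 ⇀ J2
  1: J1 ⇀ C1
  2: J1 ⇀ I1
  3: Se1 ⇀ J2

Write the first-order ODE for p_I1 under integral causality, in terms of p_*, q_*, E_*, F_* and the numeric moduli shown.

dp_I1/dt = -E_Se1 - q_C1/2

bond 3 |J2  (Se1 (Se) sets effort on bond)
bond 0 |J1  (J2: bond 3 brought effort, rest push out)
bond 1 |J1  (prefer integral on C1)
bond 2 |I1  (J1: last free bond brings flow in)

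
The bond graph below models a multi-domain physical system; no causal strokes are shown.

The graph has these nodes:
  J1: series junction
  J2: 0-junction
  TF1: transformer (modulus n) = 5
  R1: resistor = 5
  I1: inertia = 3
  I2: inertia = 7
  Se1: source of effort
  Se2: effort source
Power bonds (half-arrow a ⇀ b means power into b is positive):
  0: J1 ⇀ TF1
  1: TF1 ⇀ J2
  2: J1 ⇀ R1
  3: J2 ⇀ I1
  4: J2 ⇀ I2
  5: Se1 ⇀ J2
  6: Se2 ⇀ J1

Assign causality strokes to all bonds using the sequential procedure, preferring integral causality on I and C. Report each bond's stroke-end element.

β0 stroke→J1
β1 stroke→TF1
β2 stroke→R1
β3 stroke→I1
β4 stroke→I2
β5 stroke→J2
β6 stroke→J1

β5 stroke→J2  (Se1 fixes effort; stroke away)
β6 stroke→J1  (source Se2 imposes e)
β1 stroke→TF1  (0-jn J2 has e-setter on 5)
β3 stroke→I1  (J2 effort already set via bond 5)
β4 stroke→I2  (J2: bond 5 brought effort, rest push out)
β0 stroke→J1  (TF1 one-in-one-out from 1)
β2 stroke→R1  (J1 needs exactly one f-in)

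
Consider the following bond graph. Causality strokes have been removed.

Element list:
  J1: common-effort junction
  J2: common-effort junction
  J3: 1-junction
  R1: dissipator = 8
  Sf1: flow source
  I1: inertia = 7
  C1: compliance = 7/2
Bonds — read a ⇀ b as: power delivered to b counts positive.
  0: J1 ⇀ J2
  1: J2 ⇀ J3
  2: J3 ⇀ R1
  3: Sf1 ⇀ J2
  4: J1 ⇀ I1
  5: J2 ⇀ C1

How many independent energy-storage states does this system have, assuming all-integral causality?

2  (C1, I1 all integral)

#3 |Sf1  (Sf1: flow source, stroke at near end)
#4 |I1  (I1 outputs flow p/I1)
#0 |J1  (J1: last free bond brings effort in)
#5 |J2  (prefer integral on C1)
#1 |J3  (J2: bond 5 brought effort, rest push out)
#2 |R1  (J3 needs exactly one f-in)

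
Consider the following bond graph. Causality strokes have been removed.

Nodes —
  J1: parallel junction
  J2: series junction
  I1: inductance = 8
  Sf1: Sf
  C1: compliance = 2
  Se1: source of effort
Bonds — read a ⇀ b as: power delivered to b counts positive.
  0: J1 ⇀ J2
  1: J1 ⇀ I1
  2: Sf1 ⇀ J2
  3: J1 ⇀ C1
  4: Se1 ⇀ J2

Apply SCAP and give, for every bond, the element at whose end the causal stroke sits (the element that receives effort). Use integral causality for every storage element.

b2 stroke at Sf1  (Sf1 (Sf) sets flow on bond)
b4 stroke at J2  (Se1: effort source, stroke at far end)
b0 stroke at J2  (1-jn J2 has f-setter on 2)
b1 stroke at I1  (I1 outputs flow p/I1)
b3 stroke at J1  (only one effort-in slot at J1)

bond 0 →J2
bond 1 →I1
bond 2 →Sf1
bond 3 →J1
bond 4 →J2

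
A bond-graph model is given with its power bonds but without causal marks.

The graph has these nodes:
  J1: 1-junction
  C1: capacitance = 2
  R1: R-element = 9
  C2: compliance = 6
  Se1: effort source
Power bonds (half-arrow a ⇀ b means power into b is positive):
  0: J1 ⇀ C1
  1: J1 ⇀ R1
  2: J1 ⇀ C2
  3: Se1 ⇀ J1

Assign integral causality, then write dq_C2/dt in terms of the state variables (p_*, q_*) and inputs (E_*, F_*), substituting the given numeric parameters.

dq_C2/dt = E_Se1/9 - q_C1/18 - q_C2/54

b3 stroke at J1  (source Se1 imposes e)
b0 stroke at J1  (C1 integral (e out))
b2 stroke at J1  (C2 outputs effort q/C2)
b1 stroke at R1  (only one flow-in slot at J1)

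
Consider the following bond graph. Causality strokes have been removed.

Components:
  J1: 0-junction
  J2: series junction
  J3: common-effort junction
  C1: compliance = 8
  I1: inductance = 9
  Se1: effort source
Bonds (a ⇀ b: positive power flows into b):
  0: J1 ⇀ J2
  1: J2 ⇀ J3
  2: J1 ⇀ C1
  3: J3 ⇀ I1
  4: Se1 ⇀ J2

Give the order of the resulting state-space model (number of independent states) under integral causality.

2  (C1, I1 all integral)

#4 stroke→J2  (Se1: effort source, stroke at far end)
#2 stroke→J1  (C1 outputs effort q/C1)
#0 stroke→J2  (common-e at J1 fixed by 2)
#1 stroke→J3  (closing 1-jn rule on J2)
#3 stroke→I1  (J3 effort already set via bond 1)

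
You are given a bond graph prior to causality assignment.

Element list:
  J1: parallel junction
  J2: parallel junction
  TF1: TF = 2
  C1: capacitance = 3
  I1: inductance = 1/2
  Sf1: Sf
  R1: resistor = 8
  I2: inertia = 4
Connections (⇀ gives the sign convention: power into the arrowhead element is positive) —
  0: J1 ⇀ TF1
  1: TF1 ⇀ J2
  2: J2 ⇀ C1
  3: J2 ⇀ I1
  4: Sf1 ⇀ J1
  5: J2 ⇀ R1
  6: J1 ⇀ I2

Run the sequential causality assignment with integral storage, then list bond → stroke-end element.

b0 stroke at J1
b1 stroke at TF1
b2 stroke at J2
b3 stroke at I1
b4 stroke at Sf1
b5 stroke at R1
b6 stroke at I2

#4 |Sf1  (Sf1 fixes flow; stroke at Sf1)
#2 |J2  (C1 outputs effort q/C1)
#1 |TF1  (J2 effort already set via bond 2)
#3 |I1  (J2: bond 2 brought effort, rest push out)
#5 |R1  (J2: bond 2 brought effort, rest push out)
#0 |J1  (TF1 one-in-one-out from 1)
#6 |I2  (common-e at J1 fixed by 0)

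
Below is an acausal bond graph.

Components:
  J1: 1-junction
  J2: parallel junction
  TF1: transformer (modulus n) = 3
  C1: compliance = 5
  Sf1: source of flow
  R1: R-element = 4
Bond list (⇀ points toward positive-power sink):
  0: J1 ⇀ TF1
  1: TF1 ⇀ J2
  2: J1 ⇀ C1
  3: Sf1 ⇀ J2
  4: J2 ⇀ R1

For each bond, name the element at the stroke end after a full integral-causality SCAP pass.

#0 stroke at TF1
#1 stroke at J2
#2 stroke at J1
#3 stroke at Sf1
#4 stroke at R1

bond 3 |Sf1  (source Sf1 imposes f)
bond 2 |J1  (prefer integral on C1)
bond 0 |TF1  (closing 1-jn rule on J1)
bond 1 |J2  (TF1 one-in-one-out from 0)
bond 4 |R1  (J2: bond 1 brought effort, rest push out)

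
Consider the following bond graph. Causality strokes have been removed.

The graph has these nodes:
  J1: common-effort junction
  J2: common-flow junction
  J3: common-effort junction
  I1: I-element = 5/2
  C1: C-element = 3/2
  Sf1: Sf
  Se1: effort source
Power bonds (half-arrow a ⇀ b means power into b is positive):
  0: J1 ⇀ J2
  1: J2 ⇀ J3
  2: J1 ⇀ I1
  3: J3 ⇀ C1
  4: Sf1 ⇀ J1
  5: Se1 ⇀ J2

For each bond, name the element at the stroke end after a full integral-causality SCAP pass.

#4 stroke→Sf1  (Sf1 fixes flow; stroke at Sf1)
#5 stroke→J2  (Se1 (Se) sets effort on bond)
#2 stroke→I1  (I1 integral (f out))
#0 stroke→J1  (closing 0-jn rule on J1)
#1 stroke→J2  (common-f at J2 fixed by 0)
#3 stroke→J3  (closing 0-jn rule on J3)

#0 stroke→J1
#1 stroke→J2
#2 stroke→I1
#3 stroke→J3
#4 stroke→Sf1
#5 stroke→J2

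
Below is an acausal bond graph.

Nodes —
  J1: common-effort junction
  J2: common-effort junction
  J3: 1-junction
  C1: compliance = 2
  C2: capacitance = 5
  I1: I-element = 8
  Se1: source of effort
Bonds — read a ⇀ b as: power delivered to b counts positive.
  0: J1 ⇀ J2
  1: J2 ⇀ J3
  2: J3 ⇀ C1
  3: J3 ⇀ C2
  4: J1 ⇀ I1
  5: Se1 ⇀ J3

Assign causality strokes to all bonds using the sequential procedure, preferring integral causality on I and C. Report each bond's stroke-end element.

bond 5 stroke at J3  (source Se1 imposes e)
bond 2 stroke at J3  (C1 outputs effort q/C1)
bond 3 stroke at J3  (prefer integral on C2)
bond 1 stroke at J2  (closing 1-jn rule on J3)
bond 0 stroke at J1  (J2 effort already set via bond 1)
bond 4 stroke at I1  (common-e at J1 fixed by 0)

bond 0 stroke at J1
bond 1 stroke at J2
bond 2 stroke at J3
bond 3 stroke at J3
bond 4 stroke at I1
bond 5 stroke at J3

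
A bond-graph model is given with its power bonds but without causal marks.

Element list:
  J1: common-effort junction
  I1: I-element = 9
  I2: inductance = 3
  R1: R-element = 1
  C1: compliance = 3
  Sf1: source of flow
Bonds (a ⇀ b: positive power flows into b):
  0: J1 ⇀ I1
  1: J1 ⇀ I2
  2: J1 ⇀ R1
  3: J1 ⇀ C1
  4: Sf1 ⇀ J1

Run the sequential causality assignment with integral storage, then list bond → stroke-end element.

b4 |Sf1  (Sf1 (Sf) sets flow on bond)
b0 |I1  (I1: I, integral causality)
b1 |I2  (I2 outputs flow p/I2)
b3 |J1  (C1 integral (e out))
b2 |R1  (common-e at J1 fixed by 3)

bond 0 stroke at I1
bond 1 stroke at I2
bond 2 stroke at R1
bond 3 stroke at J1
bond 4 stroke at Sf1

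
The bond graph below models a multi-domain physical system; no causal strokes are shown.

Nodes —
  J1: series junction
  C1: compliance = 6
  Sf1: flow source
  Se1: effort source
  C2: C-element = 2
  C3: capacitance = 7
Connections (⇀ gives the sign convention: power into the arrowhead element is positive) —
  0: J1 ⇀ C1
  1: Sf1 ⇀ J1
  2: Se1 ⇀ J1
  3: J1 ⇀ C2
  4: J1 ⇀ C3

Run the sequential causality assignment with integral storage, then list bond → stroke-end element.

bond 0 stroke→J1
bond 1 stroke→Sf1
bond 2 stroke→J1
bond 3 stroke→J1
bond 4 stroke→J1

b1 →Sf1  (Sf1 (Sf) sets flow on bond)
b2 →J1  (Se1 (Se) sets effort on bond)
b0 →J1  (J1 flow already set via bond 1)
b3 →J1  (J1 flow already set via bond 1)
b4 →J1  (common-f at J1 fixed by 1)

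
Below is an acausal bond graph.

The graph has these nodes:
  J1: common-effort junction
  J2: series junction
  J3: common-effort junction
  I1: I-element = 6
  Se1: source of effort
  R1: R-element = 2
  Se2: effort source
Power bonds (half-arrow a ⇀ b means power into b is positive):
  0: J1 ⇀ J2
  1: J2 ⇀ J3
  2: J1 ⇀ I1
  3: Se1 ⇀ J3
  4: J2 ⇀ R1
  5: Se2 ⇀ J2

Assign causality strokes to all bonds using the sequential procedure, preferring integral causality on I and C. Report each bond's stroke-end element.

b0 →J1
b1 →J2
b2 →I1
b3 →J3
b4 →J2
b5 →J2

β3 →J3  (Se1 (Se) sets effort on bond)
β5 →J2  (Se2 fixes effort; stroke away)
β1 →J2  (0-jn J3 has e-setter on 3)
β2 →I1  (I1: I, integral causality)
β0 →J1  (only one effort-in slot at J1)
β4 →J2  (common-f at J2 fixed by 0)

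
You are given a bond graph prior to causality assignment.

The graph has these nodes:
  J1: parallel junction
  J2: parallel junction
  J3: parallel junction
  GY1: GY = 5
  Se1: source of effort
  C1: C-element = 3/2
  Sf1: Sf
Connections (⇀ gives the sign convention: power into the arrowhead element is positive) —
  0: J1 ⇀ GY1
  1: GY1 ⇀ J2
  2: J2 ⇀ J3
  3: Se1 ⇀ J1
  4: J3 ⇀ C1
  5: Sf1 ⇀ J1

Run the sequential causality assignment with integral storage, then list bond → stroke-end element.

bond 0 →GY1
bond 1 →GY1
bond 2 →J2
bond 3 →J1
bond 4 →J3
bond 5 →Sf1

b3 stroke at J1  (Se1 (Se) sets effort on bond)
b5 stroke at Sf1  (source Sf1 imposes f)
b0 stroke at GY1  (J1: bond 3 brought effort, rest push out)
b1 stroke at GY1  (through GY1, causality inverts; strokes same side of GY1)
b2 stroke at J2  (only one effort-in slot at J2)
b4 stroke at J3  (J3 needs exactly one e-in)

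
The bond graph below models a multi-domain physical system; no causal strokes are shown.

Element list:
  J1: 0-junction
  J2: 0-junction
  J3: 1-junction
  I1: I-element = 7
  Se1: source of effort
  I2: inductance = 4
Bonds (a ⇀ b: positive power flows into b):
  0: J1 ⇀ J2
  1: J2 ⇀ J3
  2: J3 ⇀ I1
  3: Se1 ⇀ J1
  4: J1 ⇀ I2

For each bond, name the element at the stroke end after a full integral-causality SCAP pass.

#0 →J2
#1 →J3
#2 →I1
#3 →J1
#4 →I2

b3 |J1  (Se1 fixes effort; stroke away)
b0 |J2  (0-jn J1 has e-setter on 3)
b4 |I2  (0-jn J1 has e-setter on 3)
b1 |J3  (0-jn J2 has e-setter on 0)
b2 |I1  (J3: last free bond brings flow in)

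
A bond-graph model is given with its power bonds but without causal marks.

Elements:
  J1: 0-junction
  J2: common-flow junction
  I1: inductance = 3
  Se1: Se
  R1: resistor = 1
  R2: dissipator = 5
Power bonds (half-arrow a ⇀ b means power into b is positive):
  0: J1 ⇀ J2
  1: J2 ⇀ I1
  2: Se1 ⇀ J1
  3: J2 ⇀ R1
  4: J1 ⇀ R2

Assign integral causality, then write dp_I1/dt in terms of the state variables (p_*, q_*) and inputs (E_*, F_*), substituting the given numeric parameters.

dp_I1/dt = E_Se1 - p_I1/3

β2 stroke at J1  (Se1 fixes effort; stroke away)
β0 stroke at J2  (0-jn J1 has e-setter on 2)
β4 stroke at R2  (common-e at J1 fixed by 2)
β1 stroke at I1  (prefer integral on I1)
β3 stroke at J2  (common-f at J2 fixed by 1)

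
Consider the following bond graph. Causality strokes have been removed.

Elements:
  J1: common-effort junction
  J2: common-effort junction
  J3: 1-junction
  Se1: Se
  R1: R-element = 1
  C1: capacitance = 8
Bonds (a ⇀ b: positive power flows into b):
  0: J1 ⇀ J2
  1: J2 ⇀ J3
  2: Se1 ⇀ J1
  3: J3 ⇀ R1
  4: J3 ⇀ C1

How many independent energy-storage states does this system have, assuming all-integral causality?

1  (C1 all integral)

bond 2 |J1  (source Se1 imposes e)
bond 0 |J2  (J1 effort already set via bond 2)
bond 1 |J3  (J2: bond 0 brought effort, rest push out)
bond 4 |J3  (prefer integral on C1)
bond 3 |R1  (J3: last free bond brings flow in)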